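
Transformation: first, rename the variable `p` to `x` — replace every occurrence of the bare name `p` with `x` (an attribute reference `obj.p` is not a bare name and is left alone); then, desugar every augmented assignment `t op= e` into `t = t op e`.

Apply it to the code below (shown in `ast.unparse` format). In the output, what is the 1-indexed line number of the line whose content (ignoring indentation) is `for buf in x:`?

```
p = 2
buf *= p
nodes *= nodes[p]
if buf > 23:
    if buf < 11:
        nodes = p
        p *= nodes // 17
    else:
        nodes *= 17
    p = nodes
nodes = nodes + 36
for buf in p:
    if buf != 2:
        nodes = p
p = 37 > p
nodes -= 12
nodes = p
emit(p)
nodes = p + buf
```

Transformed code:
x = 2
buf = buf * x
nodes = nodes * nodes[x]
if buf > 23:
    if buf < 11:
        nodes = x
        x = x * (nodes // 17)
    else:
        nodes = nodes * 17
    x = nodes
nodes = nodes + 36
for buf in x:
    if buf != 2:
        nodes = x
x = 37 > x
nodes = nodes - 12
nodes = x
emit(x)
nodes = x + buf

12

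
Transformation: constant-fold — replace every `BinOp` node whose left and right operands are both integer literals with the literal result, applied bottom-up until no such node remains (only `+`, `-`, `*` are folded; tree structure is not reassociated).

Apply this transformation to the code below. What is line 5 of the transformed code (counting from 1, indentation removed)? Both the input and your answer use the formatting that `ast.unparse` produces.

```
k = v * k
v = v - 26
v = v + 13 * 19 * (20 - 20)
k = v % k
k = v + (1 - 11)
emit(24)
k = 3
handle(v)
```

Transformed code:
k = v * k
v = v - 26
v = v + 0
k = v % k
k = v + -10
emit(24)
k = 3
handle(v)

k = v + -10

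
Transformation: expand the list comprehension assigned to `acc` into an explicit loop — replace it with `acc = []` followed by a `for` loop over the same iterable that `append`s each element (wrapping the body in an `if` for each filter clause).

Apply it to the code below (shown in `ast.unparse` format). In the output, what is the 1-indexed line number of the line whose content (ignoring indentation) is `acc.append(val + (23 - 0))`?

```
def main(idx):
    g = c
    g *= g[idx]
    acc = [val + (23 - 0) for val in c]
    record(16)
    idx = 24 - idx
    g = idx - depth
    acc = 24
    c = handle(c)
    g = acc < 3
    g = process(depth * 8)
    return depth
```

Transformed code:
def main(idx):
    g = c
    g *= g[idx]
    acc = []
    for val in c:
        acc.append(val + (23 - 0))
    record(16)
    idx = 24 - idx
    g = idx - depth
    acc = 24
    c = handle(c)
    g = acc < 3
    g = process(depth * 8)
    return depth

6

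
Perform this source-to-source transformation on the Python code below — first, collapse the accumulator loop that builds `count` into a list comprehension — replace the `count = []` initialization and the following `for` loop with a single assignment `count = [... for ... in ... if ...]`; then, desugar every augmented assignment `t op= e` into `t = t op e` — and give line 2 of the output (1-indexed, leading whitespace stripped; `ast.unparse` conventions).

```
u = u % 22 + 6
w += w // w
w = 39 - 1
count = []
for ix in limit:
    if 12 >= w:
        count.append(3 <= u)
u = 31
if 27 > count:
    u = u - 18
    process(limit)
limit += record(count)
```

Transformed code:
u = u % 22 + 6
w = w + w // w
w = 39 - 1
count = [3 <= u for ix in limit if 12 >= w]
u = 31
if 27 > count:
    u = u - 18
    process(limit)
limit = limit + record(count)

w = w + w // w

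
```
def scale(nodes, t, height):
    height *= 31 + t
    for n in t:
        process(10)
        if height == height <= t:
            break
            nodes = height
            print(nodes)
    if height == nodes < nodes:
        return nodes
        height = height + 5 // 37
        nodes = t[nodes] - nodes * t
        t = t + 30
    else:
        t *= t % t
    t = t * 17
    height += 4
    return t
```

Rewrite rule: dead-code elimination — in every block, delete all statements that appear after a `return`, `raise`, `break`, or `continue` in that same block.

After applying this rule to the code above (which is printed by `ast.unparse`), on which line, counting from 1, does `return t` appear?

13

Transformed code:
def scale(nodes, t, height):
    height *= 31 + t
    for n in t:
        process(10)
        if height == height <= t:
            break
    if height == nodes < nodes:
        return nodes
    else:
        t *= t % t
    t = t * 17
    height += 4
    return t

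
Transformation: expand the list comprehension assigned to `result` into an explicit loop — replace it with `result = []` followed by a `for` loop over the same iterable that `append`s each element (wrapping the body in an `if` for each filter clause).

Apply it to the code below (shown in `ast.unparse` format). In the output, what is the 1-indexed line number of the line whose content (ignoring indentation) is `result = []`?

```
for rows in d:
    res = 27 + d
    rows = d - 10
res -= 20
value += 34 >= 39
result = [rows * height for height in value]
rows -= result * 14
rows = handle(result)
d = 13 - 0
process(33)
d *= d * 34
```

6

Transformed code:
for rows in d:
    res = 27 + d
    rows = d - 10
res -= 20
value += 34 >= 39
result = []
for height in value:
    result.append(rows * height)
rows -= result * 14
rows = handle(result)
d = 13 - 0
process(33)
d *= d * 34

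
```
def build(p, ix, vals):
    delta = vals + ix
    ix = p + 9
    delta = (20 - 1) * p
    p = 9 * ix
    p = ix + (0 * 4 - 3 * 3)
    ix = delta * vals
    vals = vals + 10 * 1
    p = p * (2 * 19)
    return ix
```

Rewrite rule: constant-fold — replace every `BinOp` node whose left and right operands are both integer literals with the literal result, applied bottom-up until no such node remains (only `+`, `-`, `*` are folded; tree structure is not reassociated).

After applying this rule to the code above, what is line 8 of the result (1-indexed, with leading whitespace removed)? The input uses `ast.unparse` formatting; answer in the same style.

Transformed code:
def build(p, ix, vals):
    delta = vals + ix
    ix = p + 9
    delta = 19 * p
    p = 9 * ix
    p = ix + -9
    ix = delta * vals
    vals = vals + 10
    p = p * 38
    return ix

vals = vals + 10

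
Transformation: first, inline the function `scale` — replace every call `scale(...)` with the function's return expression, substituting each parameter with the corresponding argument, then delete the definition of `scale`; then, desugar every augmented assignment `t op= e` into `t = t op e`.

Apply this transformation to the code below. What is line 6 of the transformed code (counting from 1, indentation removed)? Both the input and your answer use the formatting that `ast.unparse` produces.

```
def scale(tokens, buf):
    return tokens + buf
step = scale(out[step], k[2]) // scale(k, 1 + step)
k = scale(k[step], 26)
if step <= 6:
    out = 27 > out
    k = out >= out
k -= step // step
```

Transformed code:
step = (out[step] + k[2]) // (k + (1 + step))
k = k[step] + 26
if step <= 6:
    out = 27 > out
    k = out >= out
k = k - step // step

k = k - step // step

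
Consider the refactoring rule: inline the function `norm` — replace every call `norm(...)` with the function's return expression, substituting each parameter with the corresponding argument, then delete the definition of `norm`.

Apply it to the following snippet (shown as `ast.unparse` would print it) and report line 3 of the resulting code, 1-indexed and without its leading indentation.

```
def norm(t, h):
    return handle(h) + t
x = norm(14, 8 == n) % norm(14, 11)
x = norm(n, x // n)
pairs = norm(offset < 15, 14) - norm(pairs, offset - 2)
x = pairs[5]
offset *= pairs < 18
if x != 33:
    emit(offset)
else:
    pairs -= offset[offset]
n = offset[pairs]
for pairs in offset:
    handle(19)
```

pairs = handle(14) + (offset < 15) - (handle(offset - 2) + pairs)

Transformed code:
x = (handle(8 == n) + 14) % (handle(11) + 14)
x = handle(x // n) + n
pairs = handle(14) + (offset < 15) - (handle(offset - 2) + pairs)
x = pairs[5]
offset *= pairs < 18
if x != 33:
    emit(offset)
else:
    pairs -= offset[offset]
n = offset[pairs]
for pairs in offset:
    handle(19)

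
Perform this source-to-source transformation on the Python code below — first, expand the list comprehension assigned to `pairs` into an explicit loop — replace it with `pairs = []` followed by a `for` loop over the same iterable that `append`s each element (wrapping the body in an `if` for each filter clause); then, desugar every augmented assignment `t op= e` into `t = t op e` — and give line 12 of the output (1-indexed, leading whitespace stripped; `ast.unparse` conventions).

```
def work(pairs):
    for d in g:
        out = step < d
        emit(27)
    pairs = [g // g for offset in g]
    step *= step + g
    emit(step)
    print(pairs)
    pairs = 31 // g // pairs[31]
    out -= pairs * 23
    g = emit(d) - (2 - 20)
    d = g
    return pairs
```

Transformed code:
def work(pairs):
    for d in g:
        out = step < d
        emit(27)
    pairs = []
    for offset in g:
        pairs.append(g // g)
    step = step * (step + g)
    emit(step)
    print(pairs)
    pairs = 31 // g // pairs[31]
    out = out - pairs * 23
    g = emit(d) - (2 - 20)
    d = g
    return pairs

out = out - pairs * 23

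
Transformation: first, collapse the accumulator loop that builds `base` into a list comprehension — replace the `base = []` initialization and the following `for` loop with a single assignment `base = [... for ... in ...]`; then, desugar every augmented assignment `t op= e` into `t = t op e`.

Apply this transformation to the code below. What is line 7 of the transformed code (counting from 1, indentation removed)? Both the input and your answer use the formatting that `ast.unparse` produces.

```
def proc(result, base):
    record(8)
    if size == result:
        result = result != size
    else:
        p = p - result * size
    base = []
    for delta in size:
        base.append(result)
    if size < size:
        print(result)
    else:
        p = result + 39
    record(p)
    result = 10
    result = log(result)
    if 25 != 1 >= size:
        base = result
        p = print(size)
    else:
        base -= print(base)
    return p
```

Transformed code:
def proc(result, base):
    record(8)
    if size == result:
        result = result != size
    else:
        p = p - result * size
    base = [result for delta in size]
    if size < size:
        print(result)
    else:
        p = result + 39
    record(p)
    result = 10
    result = log(result)
    if 25 != 1 >= size:
        base = result
        p = print(size)
    else:
        base = base - print(base)
    return p

base = [result for delta in size]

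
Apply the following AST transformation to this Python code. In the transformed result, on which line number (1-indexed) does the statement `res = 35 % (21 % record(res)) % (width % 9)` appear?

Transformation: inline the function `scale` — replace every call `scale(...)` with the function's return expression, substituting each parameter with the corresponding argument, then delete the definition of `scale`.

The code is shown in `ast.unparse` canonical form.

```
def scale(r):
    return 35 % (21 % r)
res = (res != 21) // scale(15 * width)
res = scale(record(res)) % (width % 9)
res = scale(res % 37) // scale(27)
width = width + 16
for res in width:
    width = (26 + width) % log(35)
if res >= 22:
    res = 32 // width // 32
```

2

Transformed code:
res = (res != 21) // (35 % (21 % (15 * width)))
res = 35 % (21 % record(res)) % (width % 9)
res = 35 % (21 % (res % 37)) // (35 % (21 % 27))
width = width + 16
for res in width:
    width = (26 + width) % log(35)
if res >= 22:
    res = 32 // width // 32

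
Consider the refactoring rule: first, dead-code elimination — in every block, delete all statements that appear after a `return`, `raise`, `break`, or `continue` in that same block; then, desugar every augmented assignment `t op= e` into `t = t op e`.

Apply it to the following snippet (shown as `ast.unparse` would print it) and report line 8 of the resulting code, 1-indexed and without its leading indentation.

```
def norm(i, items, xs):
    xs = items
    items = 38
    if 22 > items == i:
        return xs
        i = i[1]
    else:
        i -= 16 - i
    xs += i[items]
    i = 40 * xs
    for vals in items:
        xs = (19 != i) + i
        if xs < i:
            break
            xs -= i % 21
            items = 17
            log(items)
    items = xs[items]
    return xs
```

xs = xs + i[items]

Transformed code:
def norm(i, items, xs):
    xs = items
    items = 38
    if 22 > items == i:
        return xs
    else:
        i = i - (16 - i)
    xs = xs + i[items]
    i = 40 * xs
    for vals in items:
        xs = (19 != i) + i
        if xs < i:
            break
    items = xs[items]
    return xs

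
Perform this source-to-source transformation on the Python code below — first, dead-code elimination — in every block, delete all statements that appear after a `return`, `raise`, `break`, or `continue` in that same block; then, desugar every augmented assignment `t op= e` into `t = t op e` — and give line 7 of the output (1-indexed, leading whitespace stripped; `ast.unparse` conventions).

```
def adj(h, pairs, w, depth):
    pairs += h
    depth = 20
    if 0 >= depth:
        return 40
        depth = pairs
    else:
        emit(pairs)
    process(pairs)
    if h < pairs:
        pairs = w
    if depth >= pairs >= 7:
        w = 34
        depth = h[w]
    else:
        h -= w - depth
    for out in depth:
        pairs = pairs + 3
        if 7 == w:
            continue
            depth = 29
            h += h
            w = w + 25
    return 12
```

Transformed code:
def adj(h, pairs, w, depth):
    pairs = pairs + h
    depth = 20
    if 0 >= depth:
        return 40
    else:
        emit(pairs)
    process(pairs)
    if h < pairs:
        pairs = w
    if depth >= pairs >= 7:
        w = 34
        depth = h[w]
    else:
        h = h - (w - depth)
    for out in depth:
        pairs = pairs + 3
        if 7 == w:
            continue
    return 12

emit(pairs)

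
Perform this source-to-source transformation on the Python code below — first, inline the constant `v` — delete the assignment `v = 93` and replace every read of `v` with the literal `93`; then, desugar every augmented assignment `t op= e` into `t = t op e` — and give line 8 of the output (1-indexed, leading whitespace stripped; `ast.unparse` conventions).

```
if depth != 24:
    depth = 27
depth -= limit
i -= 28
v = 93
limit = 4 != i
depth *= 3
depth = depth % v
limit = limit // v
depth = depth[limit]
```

Transformed code:
if depth != 24:
    depth = 27
depth = depth - limit
i = i - 28
limit = 4 != i
depth = depth * 3
depth = depth % 93
limit = limit // 93
depth = depth[limit]

limit = limit // 93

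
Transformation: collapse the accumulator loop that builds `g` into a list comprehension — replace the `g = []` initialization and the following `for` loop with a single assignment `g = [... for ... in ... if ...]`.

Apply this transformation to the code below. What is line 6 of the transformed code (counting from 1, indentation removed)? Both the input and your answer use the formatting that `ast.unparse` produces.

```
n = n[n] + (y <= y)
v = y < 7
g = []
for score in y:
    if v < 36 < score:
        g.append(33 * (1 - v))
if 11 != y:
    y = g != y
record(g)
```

Transformed code:
n = n[n] + (y <= y)
v = y < 7
g = [33 * (1 - v) for score in y if v < 36 < score]
if 11 != y:
    y = g != y
record(g)

record(g)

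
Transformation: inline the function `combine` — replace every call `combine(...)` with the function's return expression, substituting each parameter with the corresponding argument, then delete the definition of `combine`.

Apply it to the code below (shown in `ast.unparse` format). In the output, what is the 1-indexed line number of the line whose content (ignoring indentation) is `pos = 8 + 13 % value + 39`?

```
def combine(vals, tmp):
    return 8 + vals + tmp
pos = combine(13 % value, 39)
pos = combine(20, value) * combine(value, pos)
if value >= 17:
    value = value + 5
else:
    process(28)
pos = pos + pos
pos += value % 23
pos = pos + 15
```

Transformed code:
pos = 8 + 13 % value + 39
pos = (8 + 20 + value) * (8 + value + pos)
if value >= 17:
    value = value + 5
else:
    process(28)
pos = pos + pos
pos += value % 23
pos = pos + 15

1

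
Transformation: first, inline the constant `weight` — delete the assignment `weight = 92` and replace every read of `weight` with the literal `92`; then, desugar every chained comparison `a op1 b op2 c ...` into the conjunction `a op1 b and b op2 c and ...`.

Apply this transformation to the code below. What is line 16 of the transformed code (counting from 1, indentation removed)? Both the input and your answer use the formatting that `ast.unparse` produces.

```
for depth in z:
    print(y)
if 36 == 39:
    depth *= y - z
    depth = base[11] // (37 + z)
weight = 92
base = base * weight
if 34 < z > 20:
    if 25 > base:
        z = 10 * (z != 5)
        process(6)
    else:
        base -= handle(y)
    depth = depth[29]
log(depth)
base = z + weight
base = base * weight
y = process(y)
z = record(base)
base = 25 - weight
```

base = base * 92

Transformed code:
for depth in z:
    print(y)
if 36 == 39:
    depth *= y - z
    depth = base[11] // (37 + z)
base = base * 92
if 34 < z and z > 20:
    if 25 > base:
        z = 10 * (z != 5)
        process(6)
    else:
        base -= handle(y)
    depth = depth[29]
log(depth)
base = z + 92
base = base * 92
y = process(y)
z = record(base)
base = 25 - 92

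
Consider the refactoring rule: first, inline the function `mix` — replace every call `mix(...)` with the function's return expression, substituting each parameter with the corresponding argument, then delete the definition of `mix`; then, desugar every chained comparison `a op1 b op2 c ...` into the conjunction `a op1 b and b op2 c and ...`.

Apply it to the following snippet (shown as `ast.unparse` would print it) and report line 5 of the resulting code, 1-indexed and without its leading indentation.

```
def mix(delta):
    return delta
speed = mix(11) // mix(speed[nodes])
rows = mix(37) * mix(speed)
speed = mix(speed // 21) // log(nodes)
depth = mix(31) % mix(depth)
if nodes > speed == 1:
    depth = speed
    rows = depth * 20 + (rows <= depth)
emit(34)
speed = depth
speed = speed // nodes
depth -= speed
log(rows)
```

if nodes > speed and speed == 1:

Transformed code:
speed = 11 // speed[nodes]
rows = 37 * speed
speed = speed // 21 // log(nodes)
depth = 31 % depth
if nodes > speed and speed == 1:
    depth = speed
    rows = depth * 20 + (rows <= depth)
emit(34)
speed = depth
speed = speed // nodes
depth -= speed
log(rows)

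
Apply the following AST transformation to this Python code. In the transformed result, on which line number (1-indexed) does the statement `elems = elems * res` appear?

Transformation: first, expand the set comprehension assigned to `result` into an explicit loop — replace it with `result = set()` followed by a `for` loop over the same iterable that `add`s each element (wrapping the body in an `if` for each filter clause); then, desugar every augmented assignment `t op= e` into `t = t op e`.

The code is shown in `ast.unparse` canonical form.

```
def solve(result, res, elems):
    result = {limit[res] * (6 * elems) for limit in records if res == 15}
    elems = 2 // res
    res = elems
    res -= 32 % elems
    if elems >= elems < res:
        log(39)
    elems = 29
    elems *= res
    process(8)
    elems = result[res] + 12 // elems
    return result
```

12

Transformed code:
def solve(result, res, elems):
    result = set()
    for limit in records:
        if res == 15:
            result.add(limit[res] * (6 * elems))
    elems = 2 // res
    res = elems
    res = res - 32 % elems
    if elems >= elems < res:
        log(39)
    elems = 29
    elems = elems * res
    process(8)
    elems = result[res] + 12 // elems
    return result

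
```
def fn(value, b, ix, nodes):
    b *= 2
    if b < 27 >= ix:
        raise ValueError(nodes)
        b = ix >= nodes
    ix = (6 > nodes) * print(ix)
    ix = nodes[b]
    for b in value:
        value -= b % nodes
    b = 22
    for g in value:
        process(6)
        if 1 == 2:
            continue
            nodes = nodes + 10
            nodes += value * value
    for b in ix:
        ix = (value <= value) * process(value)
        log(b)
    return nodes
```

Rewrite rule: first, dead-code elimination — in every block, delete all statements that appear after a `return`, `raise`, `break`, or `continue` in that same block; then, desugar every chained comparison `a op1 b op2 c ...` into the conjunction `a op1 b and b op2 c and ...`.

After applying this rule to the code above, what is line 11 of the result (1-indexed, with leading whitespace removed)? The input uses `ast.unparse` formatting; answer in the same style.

process(6)

Transformed code:
def fn(value, b, ix, nodes):
    b *= 2
    if b < 27 and 27 >= ix:
        raise ValueError(nodes)
    ix = (6 > nodes) * print(ix)
    ix = nodes[b]
    for b in value:
        value -= b % nodes
    b = 22
    for g in value:
        process(6)
        if 1 == 2:
            continue
    for b in ix:
        ix = (value <= value) * process(value)
        log(b)
    return nodes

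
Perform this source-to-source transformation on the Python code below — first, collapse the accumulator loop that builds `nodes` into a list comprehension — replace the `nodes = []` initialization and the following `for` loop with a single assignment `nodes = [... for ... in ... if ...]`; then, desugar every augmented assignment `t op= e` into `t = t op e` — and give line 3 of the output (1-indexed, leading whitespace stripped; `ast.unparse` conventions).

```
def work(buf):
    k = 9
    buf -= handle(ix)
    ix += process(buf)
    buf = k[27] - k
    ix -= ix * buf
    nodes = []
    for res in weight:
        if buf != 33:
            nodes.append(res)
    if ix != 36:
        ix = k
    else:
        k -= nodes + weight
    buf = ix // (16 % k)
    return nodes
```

buf = buf - handle(ix)

Transformed code:
def work(buf):
    k = 9
    buf = buf - handle(ix)
    ix = ix + process(buf)
    buf = k[27] - k
    ix = ix - ix * buf
    nodes = [res for res in weight if buf != 33]
    if ix != 36:
        ix = k
    else:
        k = k - (nodes + weight)
    buf = ix // (16 % k)
    return nodes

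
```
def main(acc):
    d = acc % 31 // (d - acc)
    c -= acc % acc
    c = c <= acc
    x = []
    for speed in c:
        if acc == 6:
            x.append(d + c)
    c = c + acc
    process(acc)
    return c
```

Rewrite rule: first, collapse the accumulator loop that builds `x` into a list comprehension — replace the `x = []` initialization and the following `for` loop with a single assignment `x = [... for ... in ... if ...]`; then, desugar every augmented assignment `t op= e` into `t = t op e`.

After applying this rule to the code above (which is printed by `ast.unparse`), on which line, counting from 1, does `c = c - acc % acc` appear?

Transformed code:
def main(acc):
    d = acc % 31 // (d - acc)
    c = c - acc % acc
    c = c <= acc
    x = [d + c for speed in c if acc == 6]
    c = c + acc
    process(acc)
    return c

3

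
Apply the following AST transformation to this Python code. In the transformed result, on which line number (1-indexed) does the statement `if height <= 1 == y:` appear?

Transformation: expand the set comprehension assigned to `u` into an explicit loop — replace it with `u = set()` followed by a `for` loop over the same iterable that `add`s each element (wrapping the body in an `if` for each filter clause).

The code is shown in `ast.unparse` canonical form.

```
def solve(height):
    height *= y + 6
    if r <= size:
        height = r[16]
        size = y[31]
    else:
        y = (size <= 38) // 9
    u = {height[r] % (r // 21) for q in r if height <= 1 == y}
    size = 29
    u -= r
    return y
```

Transformed code:
def solve(height):
    height *= y + 6
    if r <= size:
        height = r[16]
        size = y[31]
    else:
        y = (size <= 38) // 9
    u = set()
    for q in r:
        if height <= 1 == y:
            u.add(height[r] % (r // 21))
    size = 29
    u -= r
    return y

10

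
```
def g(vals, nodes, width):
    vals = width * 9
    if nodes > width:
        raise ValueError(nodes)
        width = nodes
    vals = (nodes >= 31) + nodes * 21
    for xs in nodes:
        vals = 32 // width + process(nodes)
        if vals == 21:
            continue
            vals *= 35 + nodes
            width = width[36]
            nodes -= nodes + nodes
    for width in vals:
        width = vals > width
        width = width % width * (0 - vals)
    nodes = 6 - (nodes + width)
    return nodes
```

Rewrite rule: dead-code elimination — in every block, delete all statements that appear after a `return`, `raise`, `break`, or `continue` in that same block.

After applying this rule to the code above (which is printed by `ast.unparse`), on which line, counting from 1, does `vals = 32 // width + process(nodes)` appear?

Transformed code:
def g(vals, nodes, width):
    vals = width * 9
    if nodes > width:
        raise ValueError(nodes)
    vals = (nodes >= 31) + nodes * 21
    for xs in nodes:
        vals = 32 // width + process(nodes)
        if vals == 21:
            continue
    for width in vals:
        width = vals > width
        width = width % width * (0 - vals)
    nodes = 6 - (nodes + width)
    return nodes

7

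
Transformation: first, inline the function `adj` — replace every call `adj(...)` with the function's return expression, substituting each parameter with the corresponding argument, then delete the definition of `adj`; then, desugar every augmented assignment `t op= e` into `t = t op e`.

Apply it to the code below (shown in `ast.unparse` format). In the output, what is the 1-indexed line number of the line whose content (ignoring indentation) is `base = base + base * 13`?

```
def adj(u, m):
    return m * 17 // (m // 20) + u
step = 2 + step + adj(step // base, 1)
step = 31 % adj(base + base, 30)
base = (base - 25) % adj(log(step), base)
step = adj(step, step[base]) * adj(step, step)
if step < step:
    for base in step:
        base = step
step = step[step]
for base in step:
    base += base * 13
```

Transformed code:
step = 2 + step + (1 * 17 // (1 // 20) + step // base)
step = 31 % (30 * 17 // (30 // 20) + (base + base))
base = (base - 25) % (base * 17 // (base // 20) + log(step))
step = (step[base] * 17 // (step[base] // 20) + step) * (step * 17 // (step // 20) + step)
if step < step:
    for base in step:
        base = step
step = step[step]
for base in step:
    base = base + base * 13

10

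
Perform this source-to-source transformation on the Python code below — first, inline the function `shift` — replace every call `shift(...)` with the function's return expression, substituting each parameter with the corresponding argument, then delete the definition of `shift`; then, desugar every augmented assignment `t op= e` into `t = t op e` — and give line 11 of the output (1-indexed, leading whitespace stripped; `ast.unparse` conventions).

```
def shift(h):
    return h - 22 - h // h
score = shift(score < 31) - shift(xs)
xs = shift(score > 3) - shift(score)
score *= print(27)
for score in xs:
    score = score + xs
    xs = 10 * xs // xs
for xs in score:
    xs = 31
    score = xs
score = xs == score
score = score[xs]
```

score = score[xs]

Transformed code:
score = (score < 31) - 22 - (score < 31) // (score < 31) - (xs - 22 - xs // xs)
xs = (score > 3) - 22 - (score > 3) // (score > 3) - (score - 22 - score // score)
score = score * print(27)
for score in xs:
    score = score + xs
    xs = 10 * xs // xs
for xs in score:
    xs = 31
    score = xs
score = xs == score
score = score[xs]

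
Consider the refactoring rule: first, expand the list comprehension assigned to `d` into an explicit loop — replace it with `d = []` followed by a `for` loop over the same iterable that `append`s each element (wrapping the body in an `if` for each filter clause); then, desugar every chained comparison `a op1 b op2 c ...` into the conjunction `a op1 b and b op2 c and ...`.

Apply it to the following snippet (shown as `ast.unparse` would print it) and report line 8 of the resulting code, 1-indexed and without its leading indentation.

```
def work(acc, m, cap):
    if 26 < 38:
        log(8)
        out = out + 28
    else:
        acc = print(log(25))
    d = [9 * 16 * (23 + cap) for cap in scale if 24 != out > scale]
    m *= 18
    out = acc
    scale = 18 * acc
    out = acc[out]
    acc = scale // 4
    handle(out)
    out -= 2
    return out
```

Transformed code:
def work(acc, m, cap):
    if 26 < 38:
        log(8)
        out = out + 28
    else:
        acc = print(log(25))
    d = []
    for cap in scale:
        if 24 != out and out > scale:
            d.append(9 * 16 * (23 + cap))
    m *= 18
    out = acc
    scale = 18 * acc
    out = acc[out]
    acc = scale // 4
    handle(out)
    out -= 2
    return out

for cap in scale:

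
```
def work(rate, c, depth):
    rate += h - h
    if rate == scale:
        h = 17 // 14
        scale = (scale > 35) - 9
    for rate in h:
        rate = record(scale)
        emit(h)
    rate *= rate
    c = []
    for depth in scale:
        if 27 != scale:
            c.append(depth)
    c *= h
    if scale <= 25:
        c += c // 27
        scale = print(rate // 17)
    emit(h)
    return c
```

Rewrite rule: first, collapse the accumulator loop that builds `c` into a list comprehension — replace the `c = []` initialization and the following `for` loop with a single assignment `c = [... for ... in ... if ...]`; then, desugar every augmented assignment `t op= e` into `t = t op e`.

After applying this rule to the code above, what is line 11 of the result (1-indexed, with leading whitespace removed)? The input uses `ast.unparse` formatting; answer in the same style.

Transformed code:
def work(rate, c, depth):
    rate = rate + (h - h)
    if rate == scale:
        h = 17 // 14
        scale = (scale > 35) - 9
    for rate in h:
        rate = record(scale)
        emit(h)
    rate = rate * rate
    c = [depth for depth in scale if 27 != scale]
    c = c * h
    if scale <= 25:
        c = c + c // 27
        scale = print(rate // 17)
    emit(h)
    return c

c = c * h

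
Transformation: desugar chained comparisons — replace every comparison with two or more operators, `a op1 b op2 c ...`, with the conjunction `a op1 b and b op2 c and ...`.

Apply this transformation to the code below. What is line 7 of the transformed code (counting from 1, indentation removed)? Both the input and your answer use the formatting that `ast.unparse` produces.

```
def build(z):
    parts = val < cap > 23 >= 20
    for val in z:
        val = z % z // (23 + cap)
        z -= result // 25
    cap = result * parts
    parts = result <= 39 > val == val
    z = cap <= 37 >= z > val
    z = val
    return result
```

Transformed code:
def build(z):
    parts = val < cap and cap > 23 and (23 >= 20)
    for val in z:
        val = z % z // (23 + cap)
        z -= result // 25
    cap = result * parts
    parts = result <= 39 and 39 > val and (val == val)
    z = cap <= 37 and 37 >= z and (z > val)
    z = val
    return result

parts = result <= 39 and 39 > val and (val == val)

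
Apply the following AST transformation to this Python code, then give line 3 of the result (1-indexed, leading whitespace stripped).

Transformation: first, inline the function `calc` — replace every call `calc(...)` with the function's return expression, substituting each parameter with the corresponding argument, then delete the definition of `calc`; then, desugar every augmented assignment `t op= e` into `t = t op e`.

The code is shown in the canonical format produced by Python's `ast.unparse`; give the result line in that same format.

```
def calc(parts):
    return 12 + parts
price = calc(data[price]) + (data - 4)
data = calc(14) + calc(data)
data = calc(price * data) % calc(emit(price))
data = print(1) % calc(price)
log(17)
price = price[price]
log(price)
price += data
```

data = (12 + price * data) % (12 + emit(price))

Transformed code:
price = 12 + data[price] + (data - 4)
data = 12 + 14 + (12 + data)
data = (12 + price * data) % (12 + emit(price))
data = print(1) % (12 + price)
log(17)
price = price[price]
log(price)
price = price + data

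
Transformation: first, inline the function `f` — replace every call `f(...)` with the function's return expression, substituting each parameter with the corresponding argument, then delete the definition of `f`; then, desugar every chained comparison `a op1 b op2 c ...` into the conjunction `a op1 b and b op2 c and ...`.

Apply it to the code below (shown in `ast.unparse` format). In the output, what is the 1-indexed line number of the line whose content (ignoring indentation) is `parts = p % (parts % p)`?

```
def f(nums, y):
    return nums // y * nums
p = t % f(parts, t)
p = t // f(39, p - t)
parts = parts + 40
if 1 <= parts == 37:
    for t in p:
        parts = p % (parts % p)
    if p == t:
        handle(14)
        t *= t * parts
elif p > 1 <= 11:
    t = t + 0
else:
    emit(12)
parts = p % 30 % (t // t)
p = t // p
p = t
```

Transformed code:
p = t % (parts // t * parts)
p = t // (39 // (p - t) * 39)
parts = parts + 40
if 1 <= parts and parts == 37:
    for t in p:
        parts = p % (parts % p)
    if p == t:
        handle(14)
        t *= t * parts
elif p > 1 and 1 <= 11:
    t = t + 0
else:
    emit(12)
parts = p % 30 % (t // t)
p = t // p
p = t

6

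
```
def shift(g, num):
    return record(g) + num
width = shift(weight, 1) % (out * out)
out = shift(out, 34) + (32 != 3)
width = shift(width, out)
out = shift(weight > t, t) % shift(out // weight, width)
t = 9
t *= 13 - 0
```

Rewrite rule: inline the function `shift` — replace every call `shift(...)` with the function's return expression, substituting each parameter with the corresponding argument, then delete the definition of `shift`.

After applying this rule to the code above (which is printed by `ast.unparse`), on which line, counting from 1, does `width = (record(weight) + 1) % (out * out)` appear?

Transformed code:
width = (record(weight) + 1) % (out * out)
out = record(out) + 34 + (32 != 3)
width = record(width) + out
out = (record(weight > t) + t) % (record(out // weight) + width)
t = 9
t *= 13 - 0

1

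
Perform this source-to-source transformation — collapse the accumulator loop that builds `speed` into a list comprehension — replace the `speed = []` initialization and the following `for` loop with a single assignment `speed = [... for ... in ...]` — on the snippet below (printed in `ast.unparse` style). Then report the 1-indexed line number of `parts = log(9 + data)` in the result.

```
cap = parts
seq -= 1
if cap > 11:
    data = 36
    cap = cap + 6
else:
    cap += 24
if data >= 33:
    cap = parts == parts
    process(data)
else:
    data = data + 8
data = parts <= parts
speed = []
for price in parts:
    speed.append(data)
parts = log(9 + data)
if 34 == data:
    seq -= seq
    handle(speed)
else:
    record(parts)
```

Transformed code:
cap = parts
seq -= 1
if cap > 11:
    data = 36
    cap = cap + 6
else:
    cap += 24
if data >= 33:
    cap = parts == parts
    process(data)
else:
    data = data + 8
data = parts <= parts
speed = [data for price in parts]
parts = log(9 + data)
if 34 == data:
    seq -= seq
    handle(speed)
else:
    record(parts)

15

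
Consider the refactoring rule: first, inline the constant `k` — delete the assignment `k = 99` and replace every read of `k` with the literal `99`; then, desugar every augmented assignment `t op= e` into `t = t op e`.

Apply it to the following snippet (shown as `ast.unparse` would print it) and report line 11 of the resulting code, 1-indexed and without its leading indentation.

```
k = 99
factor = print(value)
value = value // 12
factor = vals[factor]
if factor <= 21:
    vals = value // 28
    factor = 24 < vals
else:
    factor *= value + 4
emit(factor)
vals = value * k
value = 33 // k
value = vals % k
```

value = 33 // 99

Transformed code:
factor = print(value)
value = value // 12
factor = vals[factor]
if factor <= 21:
    vals = value // 28
    factor = 24 < vals
else:
    factor = factor * (value + 4)
emit(factor)
vals = value * 99
value = 33 // 99
value = vals % 99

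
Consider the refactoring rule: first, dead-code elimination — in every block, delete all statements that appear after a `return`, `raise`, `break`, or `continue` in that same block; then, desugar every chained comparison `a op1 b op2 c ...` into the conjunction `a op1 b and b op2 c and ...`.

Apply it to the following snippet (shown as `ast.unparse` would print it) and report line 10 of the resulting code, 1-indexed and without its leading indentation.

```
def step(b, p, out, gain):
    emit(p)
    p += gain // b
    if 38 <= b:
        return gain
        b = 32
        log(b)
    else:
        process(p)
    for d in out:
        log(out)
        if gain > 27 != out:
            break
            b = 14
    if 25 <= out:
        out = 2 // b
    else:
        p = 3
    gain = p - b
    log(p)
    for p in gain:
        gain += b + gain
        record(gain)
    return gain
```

if gain > 27 and 27 != out:

Transformed code:
def step(b, p, out, gain):
    emit(p)
    p += gain // b
    if 38 <= b:
        return gain
    else:
        process(p)
    for d in out:
        log(out)
        if gain > 27 and 27 != out:
            break
    if 25 <= out:
        out = 2 // b
    else:
        p = 3
    gain = p - b
    log(p)
    for p in gain:
        gain += b + gain
        record(gain)
    return gain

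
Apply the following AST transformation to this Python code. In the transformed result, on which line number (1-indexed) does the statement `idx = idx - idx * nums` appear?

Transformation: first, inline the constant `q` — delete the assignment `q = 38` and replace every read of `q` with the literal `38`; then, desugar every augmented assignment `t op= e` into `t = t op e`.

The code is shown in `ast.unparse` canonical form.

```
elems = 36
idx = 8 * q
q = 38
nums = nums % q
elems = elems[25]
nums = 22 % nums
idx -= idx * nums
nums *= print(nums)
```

Transformed code:
elems = 36
idx = 8 * 38
nums = nums % 38
elems = elems[25]
nums = 22 % nums
idx = idx - idx * nums
nums = nums * print(nums)

6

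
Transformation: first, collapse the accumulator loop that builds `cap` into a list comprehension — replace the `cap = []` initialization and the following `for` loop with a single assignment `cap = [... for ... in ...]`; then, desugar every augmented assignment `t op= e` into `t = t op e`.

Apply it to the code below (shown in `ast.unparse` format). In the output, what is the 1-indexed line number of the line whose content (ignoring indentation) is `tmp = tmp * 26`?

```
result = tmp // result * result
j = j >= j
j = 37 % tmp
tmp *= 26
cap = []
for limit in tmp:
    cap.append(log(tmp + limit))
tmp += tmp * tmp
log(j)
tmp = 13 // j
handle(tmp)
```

4

Transformed code:
result = tmp // result * result
j = j >= j
j = 37 % tmp
tmp = tmp * 26
cap = [log(tmp + limit) for limit in tmp]
tmp = tmp + tmp * tmp
log(j)
tmp = 13 // j
handle(tmp)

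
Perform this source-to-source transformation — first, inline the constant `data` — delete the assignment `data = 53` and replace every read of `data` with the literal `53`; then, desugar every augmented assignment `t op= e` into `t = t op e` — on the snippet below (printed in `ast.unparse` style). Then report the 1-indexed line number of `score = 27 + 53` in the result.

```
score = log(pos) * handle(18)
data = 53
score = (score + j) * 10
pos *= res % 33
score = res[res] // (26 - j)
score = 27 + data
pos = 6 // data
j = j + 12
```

5

Transformed code:
score = log(pos) * handle(18)
score = (score + j) * 10
pos = pos * (res % 33)
score = res[res] // (26 - j)
score = 27 + 53
pos = 6 // 53
j = j + 12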